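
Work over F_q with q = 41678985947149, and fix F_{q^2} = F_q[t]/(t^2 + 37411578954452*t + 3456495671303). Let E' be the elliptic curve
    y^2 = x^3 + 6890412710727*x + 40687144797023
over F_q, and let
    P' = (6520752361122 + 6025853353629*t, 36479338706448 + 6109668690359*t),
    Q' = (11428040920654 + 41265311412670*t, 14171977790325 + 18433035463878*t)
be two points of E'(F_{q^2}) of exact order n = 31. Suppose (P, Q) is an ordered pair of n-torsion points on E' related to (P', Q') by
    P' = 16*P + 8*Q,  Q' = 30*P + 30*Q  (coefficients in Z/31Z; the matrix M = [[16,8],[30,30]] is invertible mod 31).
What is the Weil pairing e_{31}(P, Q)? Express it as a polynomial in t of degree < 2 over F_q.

Since e_{31}(P,P)=e_{31}(Q,Q)=1 and e_{31}(Q,P)=e_{31}(P,Q)^{-1}, expanding e_{31}(16*P + 8*Q,30*P + 30*Q) leaves e(P,Q)^det(M).
Hence e(P,Q) = e(P',Q')^{27} where 27 = 23^{-1} mod 31.
Miller loop for e_{31} over F_{41678985947149^2}: bits of 31 = 11111; 4 double steps + 4 add steps, l/v at each.
The quotient is 10296644242626 + 5554892718464*t.
Hence e(P,Q) = 5991725893787 + 29866527564306*t in F_{41678985947149^2}^*.

5991725893787 + 29866527564306*t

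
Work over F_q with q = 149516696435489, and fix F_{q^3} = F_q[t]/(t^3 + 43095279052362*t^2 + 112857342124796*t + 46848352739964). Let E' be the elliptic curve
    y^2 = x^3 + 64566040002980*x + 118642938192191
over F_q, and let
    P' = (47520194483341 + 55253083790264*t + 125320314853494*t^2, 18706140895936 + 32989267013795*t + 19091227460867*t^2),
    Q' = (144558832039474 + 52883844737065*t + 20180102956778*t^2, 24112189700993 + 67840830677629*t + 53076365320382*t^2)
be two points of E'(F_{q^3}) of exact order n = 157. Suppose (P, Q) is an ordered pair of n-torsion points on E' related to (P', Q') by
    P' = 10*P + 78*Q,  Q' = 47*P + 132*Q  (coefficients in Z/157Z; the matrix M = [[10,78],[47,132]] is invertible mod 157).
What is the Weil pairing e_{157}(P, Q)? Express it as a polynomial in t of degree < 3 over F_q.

Under M = [[10,78],[47,132]] in GL_2(Z/157), e_{157}(P',Q') = e_{157}(P,Q)^(10*132-78*47 mod 157).
Inverting 9 mod 157: 35. Thus e_{157}(P,Q) = e(P',Q')^{35}.
n = 157 = (10011101)_2 (8 bits, wt 5); accumulate f_{157,P'}(Q'+S)/f_{157,P'}(S) along the 7-step ladder.
e_{157}(P',Q') = 119346248417611 + 55359961248287*t + 89557108732034*t^2.
e_{157}(P,Q) = (119346248417611 + 55359961248287*t + 89557108732034*t^2)^{35} = 144793841536327 + 57785131482858*t + 128129029815360*t^2.

144793841536327 + 57785131482858*t + 128129029815360*t^2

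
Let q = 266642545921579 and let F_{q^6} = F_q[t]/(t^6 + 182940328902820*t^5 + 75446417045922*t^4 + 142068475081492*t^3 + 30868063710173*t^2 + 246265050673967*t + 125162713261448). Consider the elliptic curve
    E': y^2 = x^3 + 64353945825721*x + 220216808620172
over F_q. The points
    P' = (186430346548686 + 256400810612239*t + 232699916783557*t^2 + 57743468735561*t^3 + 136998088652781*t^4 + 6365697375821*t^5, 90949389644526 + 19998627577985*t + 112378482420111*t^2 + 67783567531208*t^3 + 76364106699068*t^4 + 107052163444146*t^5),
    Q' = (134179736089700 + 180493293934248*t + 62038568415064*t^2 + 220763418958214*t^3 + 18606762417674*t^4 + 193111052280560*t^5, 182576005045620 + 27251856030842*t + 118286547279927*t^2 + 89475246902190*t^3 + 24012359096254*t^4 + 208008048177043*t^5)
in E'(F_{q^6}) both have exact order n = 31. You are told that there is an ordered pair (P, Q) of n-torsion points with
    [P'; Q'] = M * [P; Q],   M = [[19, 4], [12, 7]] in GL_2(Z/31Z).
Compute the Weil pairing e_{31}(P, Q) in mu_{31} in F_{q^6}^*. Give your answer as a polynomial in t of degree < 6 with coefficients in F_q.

202174733033577 + 132172948011193*t + 90402476123603*t^2 + 187424480874973*t^3 + 252863416026728*t^4 + 164410876998559*t^5

Under M = [[19,4],[12,7]] in GL_2(Z/31), e_{31}(P',Q') = e_{31}(P,Q)^(19*7-4*12 mod 31).
Inverting 23 mod 31: 27. Thus e_{31}(P,Q) = e(P',Q')^{27}.
5-bit Miller (11111) on E'/F_{266642545921579} with a'=64353945825721, b'=220216808620172: accumulate tangent/chord ratios at Q'+S and P'+S'.
So e_{31}(P',Q') = 265818906549139 + 192170820851669*t + 63909402433895*t^2 + 64211589351328*t^3 + 142216562679907*t^4 + 121374496098843*t^5.
Raise to 27: e(P,Q) = 202174733033577 + 132172948011193*t + 90402476123603*t^2 + 187424480874973*t^3 + 252863416026728*t^4 + 164410876998559*t^5 in mu_{31}.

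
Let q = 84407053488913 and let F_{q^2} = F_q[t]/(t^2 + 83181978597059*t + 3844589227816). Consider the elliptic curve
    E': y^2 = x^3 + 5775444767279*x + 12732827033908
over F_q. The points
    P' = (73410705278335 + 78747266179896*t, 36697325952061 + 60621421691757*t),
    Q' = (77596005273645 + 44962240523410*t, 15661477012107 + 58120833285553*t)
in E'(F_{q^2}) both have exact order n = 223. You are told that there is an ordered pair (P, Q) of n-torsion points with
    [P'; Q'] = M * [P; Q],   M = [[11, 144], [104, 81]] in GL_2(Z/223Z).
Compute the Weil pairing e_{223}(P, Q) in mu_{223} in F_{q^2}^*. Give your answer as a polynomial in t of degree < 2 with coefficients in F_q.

36890626384706 + 19981404917247*t

Alternating bilinearity on E[223] (values in mu_{223} in F_{84407053488913^2}) gives e(P',Q') = e(P,Q)^det(M).
det(M) mod 223 = 187; its inverse in (Z/223)^* is 192 (check: 187*192 mod 223 = 1).
Build f_{223,P'} and f_{223,Q'} via the 8-bit ladder of 223=11011111_2; evaluate at shifted divisors; quotient in F_{84407053488913^2}.
Miller gives e_{223}(P',Q') = 15525086063270 + 47845810266239*t in F_{84407053488913^2}.
Thus e_{223}(P,Q) = 36890626384706 + 19981404917247*t.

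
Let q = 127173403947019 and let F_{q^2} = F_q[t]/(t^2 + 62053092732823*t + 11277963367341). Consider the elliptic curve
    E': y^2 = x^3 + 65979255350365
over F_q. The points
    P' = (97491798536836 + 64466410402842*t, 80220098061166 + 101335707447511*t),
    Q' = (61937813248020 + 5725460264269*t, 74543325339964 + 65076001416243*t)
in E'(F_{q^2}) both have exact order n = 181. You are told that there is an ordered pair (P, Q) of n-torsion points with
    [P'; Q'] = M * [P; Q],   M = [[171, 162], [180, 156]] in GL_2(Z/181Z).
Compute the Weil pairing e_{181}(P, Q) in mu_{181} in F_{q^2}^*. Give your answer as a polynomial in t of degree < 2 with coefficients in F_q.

31388778872055 + 62437805224884*t

Alternating bilinearity on E[181] (values in mu_{181} in F_{127173403947019^2}) gives e(P',Q') = e(P,Q)^det(M).
So e_{181}(P,Q) = e_{181}(P',Q')^{105}, since 50*105 = 1 mod 181.
Double-and-add over 10110101: 8-1 doublings, 5-1 additions; each step l_{T,T}/v_{2T} or l_{T,P'}/v at Q'+S for random S.
Miller gives e_{181}(P',Q') = 7481064083409 + 12076567569913*t in F_{127173403947019^2}.
(7481064083409 + 12076567569913*t)^{105} mod (127173403947019,f) = 31388778872055 + 62437805224884*t.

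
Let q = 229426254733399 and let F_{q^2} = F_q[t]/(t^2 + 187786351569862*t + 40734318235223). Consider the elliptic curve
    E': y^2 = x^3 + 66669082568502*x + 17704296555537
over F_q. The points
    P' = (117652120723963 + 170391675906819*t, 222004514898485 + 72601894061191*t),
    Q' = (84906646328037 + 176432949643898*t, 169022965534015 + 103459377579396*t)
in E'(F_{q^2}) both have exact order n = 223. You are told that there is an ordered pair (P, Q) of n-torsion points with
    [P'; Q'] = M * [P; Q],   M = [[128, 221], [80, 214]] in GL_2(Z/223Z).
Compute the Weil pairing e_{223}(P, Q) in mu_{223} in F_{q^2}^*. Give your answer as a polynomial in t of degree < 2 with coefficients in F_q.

e_{223} is bilinear + alternating on E[223], so e_{223}(128*P + 221*Q, 80*P + 214*Q) = e_{223}(P,Q)^(128*214-221*80).
det(M) mod 223 = 123; its inverse in (Z/223)^* is 194 (check: 123*194 mod 223 = 1).
Run Miller on y^2=x^3+66669082568502*x+17704296555537 over F_{229426254733399}: ladder 11011111 (8 bits); e = f_P(D_Q)/f_Q(D_P).
Miller gives e_{223}(P',Q') = 143561743707919 + 6137034278809*t in F_{229426254733399^2}.
Raise to 194: e(P,Q) = 194908579688453 + 141305389833013*t in mu_{223}.

194908579688453 + 141305389833013*t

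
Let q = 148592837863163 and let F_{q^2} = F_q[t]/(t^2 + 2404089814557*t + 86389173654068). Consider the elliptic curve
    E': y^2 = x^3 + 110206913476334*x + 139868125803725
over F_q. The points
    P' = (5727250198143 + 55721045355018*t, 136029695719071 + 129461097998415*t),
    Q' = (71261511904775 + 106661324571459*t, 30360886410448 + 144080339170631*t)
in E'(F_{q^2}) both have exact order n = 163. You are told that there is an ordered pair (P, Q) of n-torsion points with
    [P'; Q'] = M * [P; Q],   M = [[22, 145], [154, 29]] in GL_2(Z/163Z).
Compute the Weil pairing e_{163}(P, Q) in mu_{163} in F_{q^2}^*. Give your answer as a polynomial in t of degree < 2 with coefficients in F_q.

e_{163}(aP+bQ,cP+dQ) = e_{163}(P,Q)^(ad-bc); with (a,b,c,d)=(22,145,154,29) this gives the det-163 law.
det M = 22*29 - 145*154 = -21692 = 150 (mod 163); 150^{-1} = 25 (mod 163).
Miller loop for e_{163} over F_{148592837863163^2}: bits of 163 = 10100011; 7 double steps + 3 add steps, l/v at each.
Miller gives e_{163}(P',Q') = 140108098543716 + 124715222819774*t in F_{148592837863163^2}.
Raise to 25: e(P,Q) = 1466870664633 + 89758721389957*t in mu_{163}.

1466870664633 + 89758721389957*t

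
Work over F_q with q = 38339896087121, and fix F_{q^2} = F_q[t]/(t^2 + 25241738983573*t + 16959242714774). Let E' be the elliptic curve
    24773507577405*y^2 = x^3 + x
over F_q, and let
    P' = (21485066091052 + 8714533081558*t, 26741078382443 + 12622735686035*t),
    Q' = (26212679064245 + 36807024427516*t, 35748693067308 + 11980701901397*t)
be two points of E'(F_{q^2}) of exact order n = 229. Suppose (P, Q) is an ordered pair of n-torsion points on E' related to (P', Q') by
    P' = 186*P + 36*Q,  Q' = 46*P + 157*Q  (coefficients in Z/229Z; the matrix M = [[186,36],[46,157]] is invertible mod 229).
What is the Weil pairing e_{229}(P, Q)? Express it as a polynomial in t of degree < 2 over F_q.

17147380573094 + 14342540407609*t

Under M = [[186,36],[46,157]] in GL_2(Z/229), e_{229}(P',Q') = e_{229}(P,Q)^(186*157-36*46 mod 229).
Inverting 66 mod 229: 59. Thus e_{229}(P,Q) = e(P',Q')^{59}.
Set x_W=18390543133597*u, y_W=18390543133597*v; then E': y_W^2=x_W^3+8363096138458*x_W.
Double-and-add over 11100101: 8-1 doublings, 5-1 additions; each step l_{T,T}/v_{2T} or l_{T,P'}/v at Q'+S for random S.
e_{229}(P',Q') = 26373204356550 + 731802792426*t.
e_{229}(P,Q) = (26373204356550 + 731802792426*t)^{59} = 17147380573094 + 14342540407609*t.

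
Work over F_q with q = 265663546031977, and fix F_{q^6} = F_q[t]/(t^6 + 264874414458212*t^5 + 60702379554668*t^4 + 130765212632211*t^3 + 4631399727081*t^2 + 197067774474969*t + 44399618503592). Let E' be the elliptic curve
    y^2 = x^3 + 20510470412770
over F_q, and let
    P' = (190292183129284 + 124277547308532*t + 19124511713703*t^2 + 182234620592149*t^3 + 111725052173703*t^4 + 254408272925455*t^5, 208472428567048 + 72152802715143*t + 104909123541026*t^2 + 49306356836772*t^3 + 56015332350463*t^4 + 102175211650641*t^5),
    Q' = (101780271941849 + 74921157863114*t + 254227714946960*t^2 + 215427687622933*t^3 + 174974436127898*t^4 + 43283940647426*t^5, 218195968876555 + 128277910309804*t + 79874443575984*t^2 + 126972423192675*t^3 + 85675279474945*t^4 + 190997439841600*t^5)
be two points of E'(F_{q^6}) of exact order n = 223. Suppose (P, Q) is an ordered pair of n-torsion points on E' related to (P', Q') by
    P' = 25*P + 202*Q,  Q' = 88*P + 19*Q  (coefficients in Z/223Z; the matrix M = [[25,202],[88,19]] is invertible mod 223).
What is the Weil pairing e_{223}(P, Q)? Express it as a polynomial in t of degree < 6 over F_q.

The 223-Weil pairing on E[223] over F_{265663546031977} is alternating-bilinear: e_{223}(P',Q') = e_{223}(P,Q)^det(M).
So e_{223}(P,Q) = e_{223}(P',Q')^{12}, since 93*12 = 1 mod 223.
Double-and-add over 11011111: 8-1 doublings, 7-1 additions; each step l_{T,T}/v_{2T} or l_{T,P'}/v at Q'+S for random S.
Result: e(P',Q') = 243117232695583 + 92404048359241*t + 213926001712651*t^2 + 115611584328804*t^3 + 243361816506253*t^4 + 44711694497481*t^5.
Hence e(P,Q) = 122364151055263 + 213488128308377*t + 243499826811585*t^2 + 211954212534105*t^3 + 151933277186600*t^4 + 224024170399225*t^5 in F_{265663546031977^6}^*.

122364151055263 + 213488128308377*t + 243499826811585*t^2 + 211954212534105*t^3 + 151933277186600*t^4 + 224024170399225*t^5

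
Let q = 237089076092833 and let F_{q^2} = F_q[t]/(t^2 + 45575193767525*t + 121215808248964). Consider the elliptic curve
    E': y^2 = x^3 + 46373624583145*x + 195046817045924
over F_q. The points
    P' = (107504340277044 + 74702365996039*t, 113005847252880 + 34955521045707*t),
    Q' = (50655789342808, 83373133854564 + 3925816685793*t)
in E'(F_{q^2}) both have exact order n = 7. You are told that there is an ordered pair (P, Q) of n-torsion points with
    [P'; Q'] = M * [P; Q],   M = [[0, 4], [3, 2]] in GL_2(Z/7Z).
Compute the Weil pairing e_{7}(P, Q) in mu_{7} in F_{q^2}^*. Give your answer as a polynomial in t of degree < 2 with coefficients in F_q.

147659196793182 + 27813546488480*t

Alternating bilinearity on E[7] (values in mu_{7} in F_{237089076092833^2}) gives e(P',Q') = e(P,Q)^det(M).
0*2 - 4*3 = -12; reduced mod 7: det = 2, inverse 4.
n = 7 = (111)_2 (3 bits, wt 3); accumulate f_{7,P'}(Q'+S)/f_{7,P'}(S) along the 2-step ladder.
Miller gives e_{7}(P',Q') = 23228932462698 + 108032610513330*t in F_{237089076092833^2}.
Hence e(P,Q) = 147659196793182 + 27813546488480*t in F_{237089076092833^2}^*.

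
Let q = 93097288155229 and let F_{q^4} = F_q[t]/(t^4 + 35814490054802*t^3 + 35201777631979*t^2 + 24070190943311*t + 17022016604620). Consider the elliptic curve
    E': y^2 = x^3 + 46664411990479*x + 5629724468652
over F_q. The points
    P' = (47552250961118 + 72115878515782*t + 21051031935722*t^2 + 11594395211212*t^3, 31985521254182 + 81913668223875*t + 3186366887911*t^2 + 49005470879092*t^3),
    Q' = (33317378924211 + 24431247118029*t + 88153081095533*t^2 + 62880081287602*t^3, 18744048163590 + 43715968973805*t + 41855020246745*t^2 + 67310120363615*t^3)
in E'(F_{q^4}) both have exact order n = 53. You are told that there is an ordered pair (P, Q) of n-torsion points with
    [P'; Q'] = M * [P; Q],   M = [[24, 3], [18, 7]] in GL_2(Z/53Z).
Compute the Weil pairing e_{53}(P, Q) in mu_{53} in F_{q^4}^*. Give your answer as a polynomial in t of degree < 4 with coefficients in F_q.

Since e_{53}(P,P)=e_{53}(Q,Q)=1 and e_{53}(Q,P)=e_{53}(P,Q)^{-1}, expanding e_{53}(24*P + 3*Q,18*P + 7*Q) leaves e(P,Q)^det(M).
Hence e(P,Q) = e(P',Q')^{20} where 20 = 8^{-1} mod 53.
Miller loop for e_{53} over F_{93097288155229^4}: bits of 53 = 110101; 5 double steps + 3 add steps, l/v at each.
So e_{53}(P',Q') = 27561557351294 + 51253538845417*t + 85211811291531*t^2 + 22414972161536*t^3.
Finally e_{53}(P,Q) = 13126448402304 + 31664992818042*t + 68359202629042*t^2 + 88425556740610*t^3.

13126448402304 + 31664992818042*t + 68359202629042*t^2 + 88425556740610*t^3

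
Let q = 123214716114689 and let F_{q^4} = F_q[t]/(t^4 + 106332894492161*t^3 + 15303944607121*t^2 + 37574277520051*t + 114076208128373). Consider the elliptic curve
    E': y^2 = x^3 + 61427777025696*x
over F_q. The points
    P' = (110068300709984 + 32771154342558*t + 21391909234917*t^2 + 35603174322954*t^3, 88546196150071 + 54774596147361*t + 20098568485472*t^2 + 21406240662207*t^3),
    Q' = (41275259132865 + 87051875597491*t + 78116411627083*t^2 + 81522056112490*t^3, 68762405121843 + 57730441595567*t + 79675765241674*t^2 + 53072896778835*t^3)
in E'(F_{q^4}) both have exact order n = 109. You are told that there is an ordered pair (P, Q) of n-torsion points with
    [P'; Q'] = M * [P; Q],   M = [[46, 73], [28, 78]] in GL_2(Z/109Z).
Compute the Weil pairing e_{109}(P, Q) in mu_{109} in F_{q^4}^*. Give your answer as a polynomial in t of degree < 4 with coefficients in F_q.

16230844340420 + 21987414925437*t + 15724574250576*t^2 + 29084252117753*t^3

e_{109} is bilinear + alternating on E[109], so e_{109}(46*P + 73*Q, 28*P + 78*Q) = e_{109}(P,Q)^(46*78-73*28).
46*78 - 73*28 = 1544; reduced mod 109: det = 18, inverse 103.
Miller loop for e_{109} over F_{123214716114689^4}: bits of 109 = 1101101; 6 double steps + 4 add steps, l/v at each.
The quotient is 66803793318345 + 106428525969558*t + 119871237953274*t^2 + 97028187313865*t^3.
Finally e_{109}(P,Q) = 16230844340420 + 21987414925437*t + 15724574250576*t^2 + 29084252117753*t^3.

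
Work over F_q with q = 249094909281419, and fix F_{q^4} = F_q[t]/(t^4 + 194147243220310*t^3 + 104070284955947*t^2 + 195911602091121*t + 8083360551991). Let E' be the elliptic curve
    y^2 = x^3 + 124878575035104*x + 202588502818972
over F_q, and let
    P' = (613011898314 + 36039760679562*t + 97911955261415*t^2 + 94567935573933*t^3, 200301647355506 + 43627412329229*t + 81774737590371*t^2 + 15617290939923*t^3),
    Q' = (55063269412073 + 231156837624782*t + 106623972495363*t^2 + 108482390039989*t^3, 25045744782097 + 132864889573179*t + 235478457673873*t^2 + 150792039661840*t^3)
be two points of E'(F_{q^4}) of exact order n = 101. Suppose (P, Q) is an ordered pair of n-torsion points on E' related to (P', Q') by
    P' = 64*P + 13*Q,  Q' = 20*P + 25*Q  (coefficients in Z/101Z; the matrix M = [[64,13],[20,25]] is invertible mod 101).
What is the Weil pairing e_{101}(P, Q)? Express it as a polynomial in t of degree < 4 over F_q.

e_{101}(aP+bQ,cP+dQ) = e_{101}(P,Q)^(ad-bc); with (a,b,c,d)=(64,13,20,25) this gives the det-101 law.
det M = 64*25 - 13*20 = 1340 = 27 (mod 101); 27^{-1} = 15 (mod 101).
n = 101 = (1100101)_2 (7 bits, wt 4); accumulate f_{101,P'}(Q'+S)/f_{101,P'}(S) along the 6-step ladder.
f_P(D_Q)/f_Q(D_P) = 142775186187940 + 246284166106819*t + 233615101210822*t^2 + 217018689525197*t^3.
Thus e_{101}(P,Q) = 86404278296392 + 154475010553641*t + 156448270242433*t^2 + 217002994310191*t^3.

86404278296392 + 154475010553641*t + 156448270242433*t^2 + 217002994310191*t^3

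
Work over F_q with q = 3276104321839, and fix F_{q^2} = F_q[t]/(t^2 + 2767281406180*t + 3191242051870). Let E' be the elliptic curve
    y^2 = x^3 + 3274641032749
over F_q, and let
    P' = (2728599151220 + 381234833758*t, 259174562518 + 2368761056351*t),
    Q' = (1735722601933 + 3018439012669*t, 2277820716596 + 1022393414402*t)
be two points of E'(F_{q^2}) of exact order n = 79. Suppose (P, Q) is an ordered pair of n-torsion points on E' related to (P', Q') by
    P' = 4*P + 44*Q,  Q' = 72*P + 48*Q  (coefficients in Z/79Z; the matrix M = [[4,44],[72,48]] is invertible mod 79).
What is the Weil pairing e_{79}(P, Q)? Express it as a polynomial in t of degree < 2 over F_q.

e_{79}(aP+bQ,cP+dQ) = e_{79}(P,Q)^(ad-bc); with (a,b,c,d)=(4,44,72,48) this gives the det-79 law.
4*48 - 44*72 = -2976; reduced mod 79: det = 26, inverse 76.
n = 79 = (1001111)_2 (7 bits, wt 5); accumulate f_{79,P'}(Q'+S)/f_{79,P'}(S) along the 6-step ladder.
f_P(D_Q)/f_Q(D_P) = 2225434167351 + 2075417975259*t.
Finally e_{79}(P,Q) = 1992263784302 + 571556435339*t.

1992263784302 + 571556435339*t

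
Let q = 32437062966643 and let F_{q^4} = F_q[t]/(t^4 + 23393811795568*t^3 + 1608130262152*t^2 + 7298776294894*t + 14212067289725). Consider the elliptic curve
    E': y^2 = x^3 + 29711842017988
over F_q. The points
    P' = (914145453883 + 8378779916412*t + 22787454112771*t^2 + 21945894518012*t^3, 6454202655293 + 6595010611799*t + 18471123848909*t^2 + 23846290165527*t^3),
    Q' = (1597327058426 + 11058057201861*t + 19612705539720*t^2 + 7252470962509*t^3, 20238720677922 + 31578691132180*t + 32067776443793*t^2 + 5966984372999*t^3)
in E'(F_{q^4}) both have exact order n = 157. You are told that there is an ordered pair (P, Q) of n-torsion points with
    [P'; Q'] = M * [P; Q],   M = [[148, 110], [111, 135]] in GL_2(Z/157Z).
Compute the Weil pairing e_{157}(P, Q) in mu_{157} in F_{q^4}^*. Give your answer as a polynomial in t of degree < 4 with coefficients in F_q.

The 157-Weil pairing on E[157] over F_{32437062966643} is alternating-bilinear: e_{157}(P',Q') = e_{157}(P,Q)^det(M).
Inverting 77 mod 157: 104. Thus e_{157}(P,Q) = e(P',Q')^{104}.
Build f_{157,P'} and f_{157,Q'} via the 8-bit ladder of 157=10011101_2; evaluate at shifted divisors; quotient in F_{32437062966643^4}.
Miller gives e_{157}(P',Q') = 8633993589614 + 26180753779712*t + 16781675562977*t^2 + 12157388559728*t^3 in F_{32437062966643^4}.
(8633993589614 + 26180753779712*t + 16781675562977*t^2 + 12157388559728*t^3)^{104} mod (32437062966643,f) = 18719569848510 + 27682287188724*t + 2348182914763*t^2 + 20730055633891*t^3.

18719569848510 + 27682287188724*t + 2348182914763*t^2 + 20730055633891*t^3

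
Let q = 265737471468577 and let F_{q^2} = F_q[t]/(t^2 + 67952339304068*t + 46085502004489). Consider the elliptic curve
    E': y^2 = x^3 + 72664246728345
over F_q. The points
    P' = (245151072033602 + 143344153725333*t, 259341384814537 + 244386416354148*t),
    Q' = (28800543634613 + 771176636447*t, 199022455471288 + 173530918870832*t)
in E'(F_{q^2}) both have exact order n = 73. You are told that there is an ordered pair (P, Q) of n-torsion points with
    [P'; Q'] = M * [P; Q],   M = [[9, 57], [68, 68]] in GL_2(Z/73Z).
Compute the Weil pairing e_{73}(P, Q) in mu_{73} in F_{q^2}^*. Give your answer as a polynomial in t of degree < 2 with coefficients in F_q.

Under M = [[9,57],[68,68]] in GL_2(Z/73), e_{73}(P',Q') = e_{73}(P,Q)^(9*68-57*68 mod 73).
Hence e(P,Q) = e(P',Q')^{7} where 7 = 21^{-1} mod 73.
Miller loop for e_{73} over F_{265737471468577^2}: bits of 73 = 1001001; 6 double steps + 2 add steps, l/v at each.
e_{73}(P',Q') = 1595262651196 + 160269832449922*t.
(1595262651196 + 160269832449922*t)^{7} mod (265737471468577,f) = 3174308911891 + 215818699622845*t.

3174308911891 + 215818699622845*t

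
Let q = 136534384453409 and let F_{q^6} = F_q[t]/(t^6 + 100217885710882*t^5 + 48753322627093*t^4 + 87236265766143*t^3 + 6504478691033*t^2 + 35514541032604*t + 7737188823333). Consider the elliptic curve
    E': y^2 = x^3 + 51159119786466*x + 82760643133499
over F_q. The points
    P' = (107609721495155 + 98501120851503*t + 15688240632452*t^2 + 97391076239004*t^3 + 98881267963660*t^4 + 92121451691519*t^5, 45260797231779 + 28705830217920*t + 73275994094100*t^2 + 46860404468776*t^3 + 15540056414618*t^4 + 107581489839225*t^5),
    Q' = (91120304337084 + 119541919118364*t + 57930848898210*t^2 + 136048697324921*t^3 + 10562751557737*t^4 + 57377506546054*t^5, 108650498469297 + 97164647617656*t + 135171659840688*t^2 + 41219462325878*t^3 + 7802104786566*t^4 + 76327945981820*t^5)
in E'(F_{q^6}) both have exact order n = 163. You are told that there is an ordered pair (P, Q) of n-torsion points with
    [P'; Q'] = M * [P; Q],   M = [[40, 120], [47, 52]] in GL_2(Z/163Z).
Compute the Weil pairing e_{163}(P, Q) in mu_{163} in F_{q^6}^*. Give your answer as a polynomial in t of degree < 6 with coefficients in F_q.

30872927745543 + 58812774456467*t + 121966244905469*t^2 + 127894469945043*t^3 + 113826078637130*t^4 + 115611502903189*t^5

Since e_{163}(P,P)=e_{163}(Q,Q)=1 and e_{163}(Q,P)=e_{163}(P,Q)^{-1}, expanding e_{163}(40*P + 120*Q,47*P + 52*Q) leaves e(P,Q)^det(M).
So e_{163}(P,Q) = e_{163}(P',Q')^{69}, since 26*69 = 1 mod 163.
Run Miller on y^2=x^3+51159119786466*x+82760643133499 over F_{136534384453409}: ladder 10100011 (8 bits); e = f_P(D_Q)/f_Q(D_P).
Result: e(P',Q') = 78878245929934 + 67308520590084*t + 8732486752583*t^2 + 115690440273980*t^3 + 49716601410674*t^4 + 91545089925249*t^5.
Hence e(P,Q) = 30872927745543 + 58812774456467*t + 121966244905469*t^2 + 127894469945043*t^3 + 113826078637130*t^4 + 115611502903189*t^5 in F_{136534384453409^6}^*.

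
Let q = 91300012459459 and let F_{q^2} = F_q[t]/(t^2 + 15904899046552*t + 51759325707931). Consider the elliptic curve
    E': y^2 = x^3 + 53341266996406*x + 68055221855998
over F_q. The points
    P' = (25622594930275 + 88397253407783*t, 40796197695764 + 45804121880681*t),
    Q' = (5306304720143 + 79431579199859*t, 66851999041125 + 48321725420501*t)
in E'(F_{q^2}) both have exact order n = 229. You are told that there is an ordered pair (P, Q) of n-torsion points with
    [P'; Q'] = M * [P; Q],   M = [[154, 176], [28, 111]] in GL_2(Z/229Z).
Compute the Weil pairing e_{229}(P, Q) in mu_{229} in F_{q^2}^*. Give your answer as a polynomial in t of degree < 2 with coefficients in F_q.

Under M = [[154,176],[28,111]] in GL_2(Z/229), e_{229}(P',Q') = e_{229}(P,Q)^(154*111-176*28 mod 229).
Hence e(P,Q) = e(P',Q')^{79} where 79 = 29^{-1} mod 229.
Miller loop for e_{229} over F_{91300012459459^2}: bits of 229 = 11100101; 7 double steps + 4 add steps, l/v at each.
Result: e(P',Q') = 58699927625990 + 5718357384640*t.
Thus e_{229}(P,Q) = 31706582218638 + 36024869601711*t.

31706582218638 + 36024869601711*t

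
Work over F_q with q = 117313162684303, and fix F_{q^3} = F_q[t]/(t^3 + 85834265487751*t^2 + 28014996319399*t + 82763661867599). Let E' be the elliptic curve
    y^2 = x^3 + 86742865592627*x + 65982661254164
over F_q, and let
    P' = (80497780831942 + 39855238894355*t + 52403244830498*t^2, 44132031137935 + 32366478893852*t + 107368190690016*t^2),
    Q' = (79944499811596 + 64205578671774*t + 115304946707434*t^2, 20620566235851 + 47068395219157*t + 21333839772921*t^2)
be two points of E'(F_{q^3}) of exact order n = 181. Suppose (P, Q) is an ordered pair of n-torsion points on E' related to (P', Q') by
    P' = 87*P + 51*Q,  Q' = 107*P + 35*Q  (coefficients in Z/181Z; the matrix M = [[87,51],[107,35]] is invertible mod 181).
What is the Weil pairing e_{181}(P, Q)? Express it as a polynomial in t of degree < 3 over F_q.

26713573206161 + 10496168213997*t + 43884661055904*t^2

e_{181} is bilinear + alternating on E[181], so e_{181}(87*P + 51*Q, 107*P + 35*Q) = e_{181}(P,Q)^(87*35-51*107).
det(M) mod 181 = 122; its inverse in (Z/181)^* is 46 (check: 122*46 mod 181 = 1).
8-bit Miller (10110101) on E'/F_{117313162684303} with a'=86742865592627, b'=65982661254164: accumulate tangent/chord ratios at Q'+S and P'+S'.
Miller gives e_{181}(P',Q') = 8809443883473 + 113456891256418*t + 30055784817529*t^2 in F_{117313162684303^3}.
e_{181}(P,Q) = (8809443883473 + 113456891256418*t + 30055784817529*t^2)^{46} = 26713573206161 + 10496168213997*t + 43884661055904*t^2.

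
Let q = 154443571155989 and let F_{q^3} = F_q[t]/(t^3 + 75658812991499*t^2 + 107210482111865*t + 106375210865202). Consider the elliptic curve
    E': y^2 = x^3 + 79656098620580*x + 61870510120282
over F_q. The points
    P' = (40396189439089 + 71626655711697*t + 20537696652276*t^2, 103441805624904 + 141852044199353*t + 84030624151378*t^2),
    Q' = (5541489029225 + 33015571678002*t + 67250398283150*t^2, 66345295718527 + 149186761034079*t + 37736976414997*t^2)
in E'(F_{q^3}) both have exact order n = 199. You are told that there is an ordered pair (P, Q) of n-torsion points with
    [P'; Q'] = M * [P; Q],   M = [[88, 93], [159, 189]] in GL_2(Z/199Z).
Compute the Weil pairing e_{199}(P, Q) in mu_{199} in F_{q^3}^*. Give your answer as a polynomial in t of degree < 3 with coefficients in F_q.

Under M = [[88,93],[159,189]] in GL_2(Z/199), e_{199}(P',Q') = e_{199}(P,Q)^(88*189-93*159 mod 199).
Hence e(P,Q) = e(P',Q')^{129} where 129 = 54^{-1} mod 199.
Double-and-add over 11000111: 8-1 doublings, 5-1 additions; each step l_{T,T}/v_{2T} or l_{T,P'}/v at Q'+S for random S.
f_P(D_Q)/f_Q(D_P) = 148331782744226 + 35727887124774*t + 81648467065212*t^2.
Hence e(P,Q) = 103500538673681 + 112571879978705*t + 11441888829089*t^2 in F_{154443571155989^3}^*.

103500538673681 + 112571879978705*t + 11441888829089*t^2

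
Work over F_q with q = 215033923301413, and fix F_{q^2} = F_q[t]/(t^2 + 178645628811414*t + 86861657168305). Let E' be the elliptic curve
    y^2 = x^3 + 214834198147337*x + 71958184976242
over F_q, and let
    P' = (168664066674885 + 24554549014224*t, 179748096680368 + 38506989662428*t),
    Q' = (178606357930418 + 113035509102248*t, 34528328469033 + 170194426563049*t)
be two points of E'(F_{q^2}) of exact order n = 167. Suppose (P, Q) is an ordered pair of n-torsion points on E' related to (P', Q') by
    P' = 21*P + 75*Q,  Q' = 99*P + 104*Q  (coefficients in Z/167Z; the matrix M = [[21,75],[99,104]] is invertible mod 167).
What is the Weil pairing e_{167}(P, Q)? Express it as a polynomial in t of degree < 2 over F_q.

127925257488343 + 214882121002411*t

e_{167} is bilinear + alternating on E[167], so e_{167}(21*P + 75*Q, 99*P + 104*Q) = e_{167}(P,Q)^(21*104-75*99).
det(M) mod 167 = 103; its inverse in (Z/167)^* is 60 (check: 103*60 mod 167 = 1).
n = 167 = (10100111)_2 (8 bits, wt 5); accumulate f_{167,P'}(Q'+S)/f_{167,P'}(S) along the 7-step ladder.
e_{167}(P',Q') = 132973944743359 + 190471601299060*t.
e_{167}(P,Q) = (132973944743359 + 190471601299060*t)^{60} = 127925257488343 + 214882121002411*t.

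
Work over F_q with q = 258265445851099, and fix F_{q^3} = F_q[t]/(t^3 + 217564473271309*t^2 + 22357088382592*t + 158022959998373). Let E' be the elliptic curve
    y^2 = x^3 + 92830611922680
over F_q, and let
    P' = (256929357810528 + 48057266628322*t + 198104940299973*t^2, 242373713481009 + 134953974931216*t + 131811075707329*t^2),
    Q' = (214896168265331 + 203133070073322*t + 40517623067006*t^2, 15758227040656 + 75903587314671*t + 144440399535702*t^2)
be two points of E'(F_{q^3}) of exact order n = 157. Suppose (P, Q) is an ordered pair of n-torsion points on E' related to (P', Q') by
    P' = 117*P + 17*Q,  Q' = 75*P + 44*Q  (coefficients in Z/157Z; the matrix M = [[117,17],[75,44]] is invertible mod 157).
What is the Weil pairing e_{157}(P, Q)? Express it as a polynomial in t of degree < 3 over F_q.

The 157-Weil pairing on E[157] over F_{258265445851099} is alternating-bilinear: e_{157}(P',Q') = e_{157}(P,Q)^det(M).
Inverting 105 mod 157: 3. Thus e_{157}(P,Q) = e(P',Q')^{3}.
n = 157 = (10011101)_2 (8 bits, wt 5); accumulate f_{157,P'}(Q'+S)/f_{157,P'}(S) along the 7-step ladder.
The quotient is 226208715567871 + 185320815141460*t + 183144912935621*t^2.
(226208715567871 + 185320815141460*t + 183144912935621*t^2)^{3} mod (258265445851099,f) = 177179633915806 + 233026873250535*t + 215497012545020*t^2.

177179633915806 + 233026873250535*t + 215497012545020*t^2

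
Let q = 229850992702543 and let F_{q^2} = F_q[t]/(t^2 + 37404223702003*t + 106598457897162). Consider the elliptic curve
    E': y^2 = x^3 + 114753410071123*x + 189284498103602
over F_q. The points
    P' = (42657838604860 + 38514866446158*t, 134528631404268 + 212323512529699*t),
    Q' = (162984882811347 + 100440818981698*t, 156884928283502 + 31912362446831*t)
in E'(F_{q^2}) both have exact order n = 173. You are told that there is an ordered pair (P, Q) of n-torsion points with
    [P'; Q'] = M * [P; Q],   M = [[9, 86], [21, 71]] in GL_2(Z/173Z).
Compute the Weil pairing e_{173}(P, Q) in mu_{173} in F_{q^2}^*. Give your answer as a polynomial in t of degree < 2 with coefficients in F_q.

169196287468055 + 81575969153536*t

e_{173}(aP+bQ,cP+dQ) = e_{173}(P,Q)^(ad-bc); with (a,b,c,d)=(9,86,21,71) this gives the det-173 law.
Inverting 44 mod 173: 59. Thus e_{173}(P,Q) = e(P',Q')^{59}.
Build f_{173,P'} and f_{173,Q'} via the 8-bit ladder of 173=10101101_2; evaluate at shifted divisors; quotient in F_{229850992702543^2}.
Miller gives e_{173}(P',Q') = 7696699486425 + 164603856168857*t in F_{229850992702543^2}.
Finally e_{173}(P,Q) = 169196287468055 + 81575969153536*t.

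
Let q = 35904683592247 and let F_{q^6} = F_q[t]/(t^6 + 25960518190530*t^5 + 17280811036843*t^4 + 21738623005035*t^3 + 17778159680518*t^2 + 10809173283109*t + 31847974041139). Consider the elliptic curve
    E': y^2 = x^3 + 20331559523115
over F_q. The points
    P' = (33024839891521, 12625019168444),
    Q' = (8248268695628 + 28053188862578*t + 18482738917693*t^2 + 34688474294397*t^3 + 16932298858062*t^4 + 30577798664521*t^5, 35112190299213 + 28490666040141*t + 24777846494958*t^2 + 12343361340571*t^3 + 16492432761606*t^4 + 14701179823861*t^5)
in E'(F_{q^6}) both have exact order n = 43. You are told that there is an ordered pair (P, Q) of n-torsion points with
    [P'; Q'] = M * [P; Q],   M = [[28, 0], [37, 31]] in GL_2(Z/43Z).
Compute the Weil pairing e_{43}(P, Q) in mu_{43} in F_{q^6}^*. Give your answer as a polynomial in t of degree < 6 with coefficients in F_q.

1055086579352 + 17104210550309*t + 27225994209426*t^2 + 6888397320267*t^3 + 33514743473431*t^4 + 35178363572415*t^5

Since e_{43}(P,P)=e_{43}(Q,Q)=1 and e_{43}(Q,P)=e_{43}(P,Q)^{-1}, expanding e_{43}(28*P,37*P + 31*Q) leaves e(P,Q)^det(M).
So e_{43}(P,Q) = e_{43}(P',Q')^{27}, since 8*27 = 1 mod 43.
Double-and-add over 101011: 6-1 doublings, 4-1 additions; each step l_{T,T}/v_{2T} or l_{T,P'}/v at Q'+S for random S.
f_P(D_Q)/f_Q(D_P) = 26820422268668 + 18302555676432*t + 4002069075220*t^2 + 16281325356168*t^3 + 31022107378609*t^4 + 4421447549393*t^5.
Raise to 27: e(P,Q) = 1055086579352 + 17104210550309*t + 27225994209426*t^2 + 6888397320267*t^3 + 33514743473431*t^4 + 35178363572415*t^5 in mu_{43}.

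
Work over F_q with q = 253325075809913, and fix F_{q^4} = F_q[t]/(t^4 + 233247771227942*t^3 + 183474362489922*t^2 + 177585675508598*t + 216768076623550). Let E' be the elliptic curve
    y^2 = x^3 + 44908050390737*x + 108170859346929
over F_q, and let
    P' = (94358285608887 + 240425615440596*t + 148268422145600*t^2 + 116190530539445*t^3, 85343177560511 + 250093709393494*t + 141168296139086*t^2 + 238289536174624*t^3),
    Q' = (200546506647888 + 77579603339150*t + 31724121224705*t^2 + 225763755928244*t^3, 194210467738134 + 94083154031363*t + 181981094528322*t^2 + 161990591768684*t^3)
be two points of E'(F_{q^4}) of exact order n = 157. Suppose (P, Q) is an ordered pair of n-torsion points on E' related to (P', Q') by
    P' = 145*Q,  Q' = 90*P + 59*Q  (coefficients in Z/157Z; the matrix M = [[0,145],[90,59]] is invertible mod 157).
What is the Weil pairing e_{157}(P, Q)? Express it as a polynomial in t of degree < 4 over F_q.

137478767690022 + 129167461995518*t + 210115371619945*t^2 + 131436953125907*t^3

Alternating bilinearity on E[157] (values in mu_{157} in F_{253325075809913^4}) gives e(P',Q') = e(P,Q)^det(M).
det M = 0*59 - 145*90 = -13050 = 138 (mod 157); 138^{-1} = 33 (mod 157).
n = 157 = (10011101)_2 (8 bits, wt 5); accumulate f_{157,P'}(Q'+S)/f_{157,P'}(S) along the 7-step ladder.
The quotient is 222439861405041 + 164894007740798*t + 165971629300379*t^2 + 250252309056443*t^3.
e_{157}(P,Q) = (222439861405041 + 164894007740798*t + 165971629300379*t^2 + 250252309056443*t^3)^{33} = 137478767690022 + 129167461995518*t + 210115371619945*t^2 + 131436953125907*t^3.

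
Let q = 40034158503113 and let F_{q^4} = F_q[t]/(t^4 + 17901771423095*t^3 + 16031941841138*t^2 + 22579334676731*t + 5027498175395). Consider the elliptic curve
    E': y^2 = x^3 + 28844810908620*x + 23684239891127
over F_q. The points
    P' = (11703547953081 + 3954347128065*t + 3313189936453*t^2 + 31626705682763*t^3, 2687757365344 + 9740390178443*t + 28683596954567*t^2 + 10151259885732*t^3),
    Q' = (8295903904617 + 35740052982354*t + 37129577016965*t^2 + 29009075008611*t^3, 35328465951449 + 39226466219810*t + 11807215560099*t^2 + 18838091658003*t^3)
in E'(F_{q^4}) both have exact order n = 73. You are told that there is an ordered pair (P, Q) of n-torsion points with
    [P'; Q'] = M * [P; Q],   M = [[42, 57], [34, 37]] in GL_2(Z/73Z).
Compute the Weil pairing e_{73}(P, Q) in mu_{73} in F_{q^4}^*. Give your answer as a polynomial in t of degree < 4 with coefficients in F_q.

33455522627787 + 30340594499463*t + 34767600627192*t^2 + 35507409987214*t^3

The 73-Weil pairing on E[73] over F_{40034158503113} is alternating-bilinear: e_{73}(P',Q') = e_{73}(P,Q)^det(M).
Hence e(P,Q) = e(P',Q')^{23} where 23 = 54^{-1} mod 73.
Miller loop for e_{73} over F_{40034158503113^4}: bits of 73 = 1001001; 6 double steps + 2 add steps, l/v at each.
Result: e(P',Q') = 18552955172162 + 14576875449956*t + 27252759708093*t^2 + 27423543565745*t^3.
(18552955172162 + 14576875449956*t + 27252759708093*t^2 + 27423543565745*t^3)^{23} mod (40034158503113,f) = 33455522627787 + 30340594499463*t + 34767600627192*t^2 + 35507409987214*t^3.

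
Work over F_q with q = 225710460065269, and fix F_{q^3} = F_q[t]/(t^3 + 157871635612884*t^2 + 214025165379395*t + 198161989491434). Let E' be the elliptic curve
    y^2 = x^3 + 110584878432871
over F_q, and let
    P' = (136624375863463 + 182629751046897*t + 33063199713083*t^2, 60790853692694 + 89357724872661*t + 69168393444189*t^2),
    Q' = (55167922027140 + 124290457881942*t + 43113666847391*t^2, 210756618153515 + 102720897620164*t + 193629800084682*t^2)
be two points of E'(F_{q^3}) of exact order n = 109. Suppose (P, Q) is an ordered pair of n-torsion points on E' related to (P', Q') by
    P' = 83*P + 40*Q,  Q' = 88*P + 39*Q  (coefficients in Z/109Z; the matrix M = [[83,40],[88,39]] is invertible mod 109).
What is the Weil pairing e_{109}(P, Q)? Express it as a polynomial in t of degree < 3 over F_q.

Under M = [[83,40],[88,39]] in GL_2(Z/109), e_{109}(P',Q') = e_{109}(P,Q)^(83*39-40*88 mod 109).
83*39 - 40*88 = -283; reduced mod 109: det = 44, inverse 57.
Double-and-add over 1101101: 7-1 doublings, 5-1 additions; each step l_{T,T}/v_{2T} or l_{T,P'}/v at Q'+S for random S.
f_P(D_Q)/f_Q(D_P) = 183018218378726 + 43157630562106*t + 1998564916898*t^2.
Hence e(P,Q) = 183773391064340 + 37694483960253*t + 100346085448678*t^2 in F_{225710460065269^3}^*.

183773391064340 + 37694483960253*t + 100346085448678*t^2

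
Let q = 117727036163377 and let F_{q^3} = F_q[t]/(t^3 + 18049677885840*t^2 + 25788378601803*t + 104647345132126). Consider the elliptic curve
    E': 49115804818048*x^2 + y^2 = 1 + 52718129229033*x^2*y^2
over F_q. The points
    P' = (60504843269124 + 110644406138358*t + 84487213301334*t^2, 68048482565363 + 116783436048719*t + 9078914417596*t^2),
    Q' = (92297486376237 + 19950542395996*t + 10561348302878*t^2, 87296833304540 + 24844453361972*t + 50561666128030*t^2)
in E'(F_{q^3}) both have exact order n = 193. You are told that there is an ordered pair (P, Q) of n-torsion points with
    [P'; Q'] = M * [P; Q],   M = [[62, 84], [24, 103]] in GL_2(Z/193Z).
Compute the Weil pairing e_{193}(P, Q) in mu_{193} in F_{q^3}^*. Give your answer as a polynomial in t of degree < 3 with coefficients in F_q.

Under M = [[62,84],[24,103]] in GL_2(Z/193), e_{193}(P',Q') = e_{193}(P,Q)^(62*103-84*24 mod 193).
det M = 62*103 - 84*24 = 4370 = 124 (mod 193); 124^{-1} = 179 (mod 193).
Map (x,y)_Ed via u=(1+y)/(1-y), v=(1+y)/((1-y)x) to Montgomery A=54638224733325,B=12818908888246; then to (a',b')=(112534677763790,65483733056262).
Run Miller on y^2=x^3+112534677763790*x+65483733056262 over F_{117727036163377}: ladder 11000001 (8 bits); e = f_P(D_Q)/f_Q(D_P).
e_{193}(P',Q') = 28089543615606 + 3917433218498*t + 63883378986633*t^2.
Finally e_{193}(P,Q) = 113306066266180 + 75343115991001*t + 79693121086513*t^2.

113306066266180 + 75343115991001*t + 79693121086513*t^2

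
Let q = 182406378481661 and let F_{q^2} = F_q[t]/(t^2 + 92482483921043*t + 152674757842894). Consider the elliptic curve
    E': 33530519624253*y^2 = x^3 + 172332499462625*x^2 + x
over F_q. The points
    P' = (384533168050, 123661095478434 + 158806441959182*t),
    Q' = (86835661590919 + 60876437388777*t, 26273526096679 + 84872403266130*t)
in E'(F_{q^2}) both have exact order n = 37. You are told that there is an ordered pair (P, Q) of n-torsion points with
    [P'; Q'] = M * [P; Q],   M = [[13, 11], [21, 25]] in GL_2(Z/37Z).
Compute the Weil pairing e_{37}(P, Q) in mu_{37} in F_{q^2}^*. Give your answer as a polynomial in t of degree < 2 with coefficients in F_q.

76314398255703 + 145153455218137*t

Under M = [[13,11],[21,25]] in GL_2(Z/37), e_{37}(P',Q') = e_{37}(P,Q)^(13*25-11*21 mod 37).
13*25 - 11*21 = 94; reduced mod 37: det = 20, inverse 13.
Set x_W=65480247303864*u+179906490225942, y_W=65480247303864*v; then E': y_W^2=x_W^3+92227415865389*x_W+19894308391328.
6-bit Miller (100101) on E'/F_{182406378481661} with a'=92227415865389, b'=19894308391328: accumulate tangent/chord ratios at Q'+S and P'+S'.
f_P(D_Q)/f_Q(D_P) = 125511525102700 + 90939471197163*t.
Raise to 13: e(P,Q) = 76314398255703 + 145153455218137*t in mu_{37}.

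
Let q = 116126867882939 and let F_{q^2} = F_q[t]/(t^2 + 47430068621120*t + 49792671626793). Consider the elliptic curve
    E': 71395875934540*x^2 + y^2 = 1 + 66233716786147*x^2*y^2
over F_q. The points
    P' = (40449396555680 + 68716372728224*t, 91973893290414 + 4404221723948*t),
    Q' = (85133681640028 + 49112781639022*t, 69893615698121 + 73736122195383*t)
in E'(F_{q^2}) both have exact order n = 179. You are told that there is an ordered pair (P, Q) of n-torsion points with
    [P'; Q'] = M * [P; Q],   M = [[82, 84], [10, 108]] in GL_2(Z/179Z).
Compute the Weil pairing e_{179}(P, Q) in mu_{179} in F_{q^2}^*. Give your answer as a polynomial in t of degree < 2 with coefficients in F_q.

81218157390062 + 58048887460494*t

Alternating bilinearity on E[179] (values in mu_{179} in F_{116126867882939^2}) gives e(P',Q') = e(P,Q)^det(M).
Inverting 140 mod 179: 78. Thus e_{179}(P,Q) = e(P',Q')^{78}.
Edwards->Montgomery: u=(1+y)/(1-y), v=u/x -> 22698085855178v^2=u^3+76778892562874u^2+u; then x_W=30322256757833u+3583787472958: y^2=x^3+48607994861078*x+58789426772792.
n = 179 = (10110011)_2 (8 bits, wt 5); accumulate f_{179,P'}(Q'+S)/f_{179,P'}(S) along the 7-step ladder.
The quotient is 40313850897081 + 111525882715783*t.
(40313850897081 + 111525882715783*t)^{78} mod (116126867882939,f) = 81218157390062 + 58048887460494*t.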